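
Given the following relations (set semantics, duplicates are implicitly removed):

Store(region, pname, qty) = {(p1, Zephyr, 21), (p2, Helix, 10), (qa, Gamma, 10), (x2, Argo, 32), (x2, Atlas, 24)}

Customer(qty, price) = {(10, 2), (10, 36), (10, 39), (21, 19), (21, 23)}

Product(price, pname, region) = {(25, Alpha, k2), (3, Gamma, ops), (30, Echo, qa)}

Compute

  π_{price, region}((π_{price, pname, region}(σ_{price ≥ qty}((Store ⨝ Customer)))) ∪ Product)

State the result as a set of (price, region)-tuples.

Natural join on qty: {(p1, Zephyr, 21, 19), (p1, Zephyr, 21, 23), (p2, Helix, 10, 2), (p2, Helix, 10, 36), (p2, Helix, 10, 39), (qa, Gamma, 10, 2), (qa, Gamma, 10, 36), (qa, Gamma, 10, 39)}
Apply σ_{price ≥ qty}; surviving tuples: {(p1, Zephyr, 21, 23), (p2, Helix, 10, 36), (p2, Helix, 10, 39), (qa, Gamma, 10, 36), (qa, Gamma, 10, 39)}
Keep only column(s) price, pname, region: {(23, Zephyr, p1), (36, Gamma, qa), (36, Helix, p2), (39, Gamma, qa), (39, Helix, p2)}
Union: {(23, Zephyr, p1), (36, Gamma, qa), (36, Helix, p2), (39, Gamma, qa), (39, Helix, p2)} with {(25, Alpha, k2), (3, Gamma, ops), (30, Echo, qa)} → {(23, Zephyr, p1), (25, Alpha, k2), (3, Gamma, ops), (30, Echo, qa), (36, Gamma, qa), (36, Helix, p2), (39, Gamma, qa), (39, Helix, p2)}
Keep only column(s) price, region: {(23, p1), (25, k2), (3, ops), (30, qa), (36, p2), (36, qa), (39, p2), (39, qa)}

{(23, p1), (25, k2), (3, ops), (30, qa), (36, p2), (36, qa), (39, p2), (39, qa)}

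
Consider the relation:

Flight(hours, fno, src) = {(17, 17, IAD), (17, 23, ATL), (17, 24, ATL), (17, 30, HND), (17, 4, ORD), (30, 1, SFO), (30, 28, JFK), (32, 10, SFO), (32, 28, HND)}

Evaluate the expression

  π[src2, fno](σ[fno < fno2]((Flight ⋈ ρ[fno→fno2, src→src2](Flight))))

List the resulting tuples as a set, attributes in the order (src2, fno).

{(ATL, 17), (ATL, 23), (ATL, 4), (HND, 10), (HND, 17), (HND, 23), (HND, 24), (HND, 4), (IAD, 4), (JFK, 1)}

ρ[fno→fno2, src→src2]: schema becomes (hours, fno2, src2); tuples unchanged.
Joining Flight and ρ[fno→fno2, src→src2](Flight) on hours yields {(17, 17, IAD, 17, IAD), (17, 17, IAD, 23, ATL), (17, 17, IAD, 24, ATL), (17, 17, IAD, 30, HND), (17, 17, IAD, 4, ORD), (17, 23, ATL, 17, IAD), (17, 23, ATL, 23, ATL), (17, 23, ATL, 24, ATL), (17, 23, ATL, 30, HND), (17, 23, ATL, 4, ORD), (17, 24, ATL, 17, IAD), (17, 24, ATL, 23, ATL), (17, 24, ATL, 24, ATL), (17, 24, ATL, 30, HND), (17, 24, ATL, 4, ORD), (17, 30, HND, 17, IAD), (17, 30, HND, 23, ATL), (17, 30, HND, 24, ATL), (17, 30, HND, 30, HND), (17, 30, HND, 4, ORD), (17, 4, ORD, 17, IAD), (17, 4, ORD, 23, ATL), (17, 4, ORD, 24, ATL), (17, 4, ORD, 30, HND), (17, 4, ORD, 4, ORD), (30, 1, SFO, 1, SFO), (30, 1, SFO, 28, JFK), (30, 28, JFK, 1, SFO), (30, 28, JFK, 28, JFK), (32, 10, SFO, 10, SFO), (32, 10, SFO, 28, HND), (32, 28, HND, 10, SFO), (32, 28, HND, 28, HND)}.
Apply σ_{fno < fno2}; surviving tuples: {(17, 17, IAD, 23, ATL), (17, 17, IAD, 24, ATL), (17, 17, IAD, 30, HND), (17, 23, ATL, 24, ATL), (17, 23, ATL, 30, HND), (17, 24, ATL, 30, HND), (17, 4, ORD, 17, IAD), (17, 4, ORD, 23, ATL), (17, 4, ORD, 24, ATL), (17, 4, ORD, 30, HND), (30, 1, SFO, 28, JFK), (32, 10, SFO, 28, HND)}
π_{src2, fno} gives {(ATL, 17), (ATL, 23), (ATL, 4), (HND, 10), (HND, 17), (HND, 23), (HND, 24), (HND, 4), (IAD, 4), (JFK, 1)} (2 duplicate(s) eliminated).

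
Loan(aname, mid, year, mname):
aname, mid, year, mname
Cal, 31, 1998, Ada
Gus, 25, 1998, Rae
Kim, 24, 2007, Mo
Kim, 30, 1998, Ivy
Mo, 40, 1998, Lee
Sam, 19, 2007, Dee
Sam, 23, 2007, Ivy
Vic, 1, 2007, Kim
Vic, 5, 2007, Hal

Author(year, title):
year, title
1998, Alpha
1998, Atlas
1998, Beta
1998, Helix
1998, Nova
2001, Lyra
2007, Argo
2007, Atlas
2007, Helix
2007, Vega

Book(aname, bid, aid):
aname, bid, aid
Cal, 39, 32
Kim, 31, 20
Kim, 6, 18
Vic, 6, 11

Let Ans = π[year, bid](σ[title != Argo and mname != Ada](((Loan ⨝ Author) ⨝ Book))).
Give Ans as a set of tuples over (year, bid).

Loan ⋈ Author (natural join on year): {(Cal, 31, 1998, Ada, Alpha), (Cal, 31, 1998, Ada, Atlas), (Cal, 31, 1998, Ada, Beta), (Cal, 31, 1998, Ada, Helix), (Cal, 31, 1998, Ada, Nova), (Gus, 25, 1998, Rae, Alpha), (Gus, 25, 1998, Rae, Atlas), (Gus, 25, 1998, Rae, Beta), (Gus, 25, 1998, Rae, Helix), (Gus, 25, 1998, Rae, Nova), (Kim, 24, 2007, Mo, Argo), (Kim, 24, 2007, Mo, Atlas), (Kim, 24, 2007, Mo, Helix), (Kim, 24, 2007, Mo, Vega), (Kim, 30, 1998, Ivy, Alpha), (Kim, 30, 1998, Ivy, Atlas), (Kim, 30, 1998, Ivy, Beta), (Kim, 30, 1998, Ivy, Helix), (Kim, 30, 1998, Ivy, Nova), (Mo, 40, 1998, Lee, Alpha), (Mo, 40, 1998, Lee, Atlas), (Mo, 40, 1998, Lee, Beta), (Mo, 40, 1998, Lee, Helix), (Mo, 40, 1998, Lee, Nova), (Sam, 19, 2007, Dee, Argo), (Sam, 19, 2007, Dee, Atlas), (Sam, 19, 2007, Dee, Helix), (Sam, 19, 2007, Dee, Vega), (Sam, 23, 2007, Ivy, Argo), (Sam, 23, 2007, Ivy, Atlas), (Sam, 23, 2007, Ivy, Helix), (Sam, 23, 2007, Ivy, Vega), (Vic, 1, 2007, Kim, Argo), (Vic, 1, 2007, Kim, Atlas), (Vic, 1, 2007, Kim, Helix), (Vic, 1, 2007, Kim, Vega), (Vic, 5, 2007, Hal, Argo), (Vic, 5, 2007, Hal, Atlas), (Vic, 5, 2007, Hal, Helix), (Vic, 5, 2007, Hal, Vega)}
(Loan ⨝ Author) ⋈ Book (natural join on aname): {(Cal, 31, 1998, Ada, Alpha, 39, 32), (Cal, 31, 1998, Ada, Atlas, 39, 32), (Cal, 31, 1998, Ada, Beta, 39, 32), (Cal, 31, 1998, Ada, Helix, 39, 32), (Cal, 31, 1998, Ada, Nova, 39, 32), (Kim, 24, 2007, Mo, Argo, 31, 20), (Kim, 24, 2007, Mo, Argo, 6, 18), (Kim, 24, 2007, Mo, Atlas, 31, 20), (Kim, 24, 2007, Mo, Atlas, 6, 18), (Kim, 24, 2007, Mo, Helix, 31, 20), (Kim, 24, 2007, Mo, Helix, 6, 18), (Kim, 24, 2007, Mo, Vega, 31, 20), (Kim, 24, 2007, Mo, Vega, 6, 18), (Kim, 30, 1998, Ivy, Alpha, 31, 20), (Kim, 30, 1998, Ivy, Alpha, 6, 18), (Kim, 30, 1998, Ivy, Atlas, 31, 20), (Kim, 30, 1998, Ivy, Atlas, 6, 18), (Kim, 30, 1998, Ivy, Beta, 31, 20), (Kim, 30, 1998, Ivy, Beta, 6, 18), (Kim, 30, 1998, Ivy, Helix, 31, 20), (Kim, 30, 1998, Ivy, Helix, 6, 18), (Kim, 30, 1998, Ivy, Nova, 31, 20), (Kim, 30, 1998, Ivy, Nova, 6, 18), (Vic, 1, 2007, Kim, Argo, 6, 11), (Vic, 1, 2007, Kim, Atlas, 6, 11), (Vic, 1, 2007, Kim, Helix, 6, 11), (Vic, 1, 2007, Kim, Vega, 6, 11), (Vic, 5, 2007, Hal, Argo, 6, 11), (Vic, 5, 2007, Hal, Atlas, 6, 11), (Vic, 5, 2007, Hal, Helix, 6, 11), (Vic, 5, 2007, Hal, Vega, 6, 11)}
Apply σ_{title != Argo and mname != Ada}; surviving tuples: {(Kim, 24, 2007, Mo, Atlas, 31, 20), (Kim, 24, 2007, Mo, Atlas, 6, 18), (Kim, 24, 2007, Mo, Helix, 31, 20), (Kim, 24, 2007, Mo, Helix, 6, 18), (Kim, 24, 2007, Mo, Vega, 31, 20), (Kim, 24, 2007, Mo, Vega, 6, 18), (Kim, 30, 1998, Ivy, Alpha, 31, 20), (Kim, 30, 1998, Ivy, Alpha, 6, 18), (Kim, 30, 1998, Ivy, Atlas, 31, 20), (Kim, 30, 1998, Ivy, Atlas, 6, 18), (Kim, 30, 1998, Ivy, Beta, 31, 20), (Kim, 30, 1998, Ivy, Beta, 6, 18), (Kim, 30, 1998, Ivy, Helix, 31, 20), (Kim, 30, 1998, Ivy, Helix, 6, 18), (Kim, 30, 1998, Ivy, Nova, 31, 20), (Kim, 30, 1998, Ivy, Nova, 6, 18), (Vic, 1, 2007, Kim, Atlas, 6, 11), (Vic, 1, 2007, Kim, Helix, 6, 11), (Vic, 1, 2007, Kim, Vega, 6, 11), (Vic, 5, 2007, Hal, Atlas, 6, 11), (Vic, 5, 2007, Hal, Helix, 6, 11), (Vic, 5, 2007, Hal, Vega, 6, 11)}
π[year, bid]: project onto (year, bid) (18 duplicate(s) eliminated) → {(1998, 31), (1998, 6), (2007, 31), (2007, 6)}

{(1998, 31), (1998, 6), (2007, 31), (2007, 6)}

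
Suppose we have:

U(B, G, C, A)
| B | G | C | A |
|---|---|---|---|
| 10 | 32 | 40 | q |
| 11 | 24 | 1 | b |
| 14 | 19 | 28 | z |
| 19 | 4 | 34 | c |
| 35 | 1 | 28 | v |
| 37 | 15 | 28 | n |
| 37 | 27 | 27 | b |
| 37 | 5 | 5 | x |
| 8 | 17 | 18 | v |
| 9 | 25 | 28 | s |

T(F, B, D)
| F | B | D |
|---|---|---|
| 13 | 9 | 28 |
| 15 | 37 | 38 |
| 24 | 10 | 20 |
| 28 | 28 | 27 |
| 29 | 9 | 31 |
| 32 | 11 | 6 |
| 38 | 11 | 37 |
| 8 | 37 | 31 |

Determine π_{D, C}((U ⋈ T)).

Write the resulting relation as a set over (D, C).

Natural join on B: {(10, 32, 40, q, 24, 20), (11, 24, 1, b, 32, 6), (11, 24, 1, b, 38, 37), (37, 15, 28, n, 15, 38), (37, 15, 28, n, 8, 31), (37, 27, 27, b, 15, 38), (37, 27, 27, b, 8, 31), (37, 5, 5, x, 15, 38), (37, 5, 5, x, 8, 31), (9, 25, 28, s, 13, 28), (9, 25, 28, s, 29, 31)}
Projecting to D, C (1 duplicate(s) eliminated): {(20, 40), (28, 28), (31, 27), (31, 28), (31, 5), (37, 1), (38, 27), (38, 28), (38, 5), (6, 1)}

{(20, 40), (28, 28), (31, 27), (31, 28), (31, 5), (37, 1), (38, 27), (38, 28), (38, 5), (6, 1)}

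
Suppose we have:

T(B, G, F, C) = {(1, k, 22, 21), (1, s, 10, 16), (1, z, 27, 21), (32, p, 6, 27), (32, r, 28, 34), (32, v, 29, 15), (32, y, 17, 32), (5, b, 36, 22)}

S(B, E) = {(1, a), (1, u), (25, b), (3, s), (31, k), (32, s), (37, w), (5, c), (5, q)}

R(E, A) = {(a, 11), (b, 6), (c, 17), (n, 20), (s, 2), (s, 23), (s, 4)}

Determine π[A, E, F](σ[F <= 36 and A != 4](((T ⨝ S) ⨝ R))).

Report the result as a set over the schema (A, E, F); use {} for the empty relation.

Natural join on B: {(1, k, 22, 21, a), (1, k, 22, 21, u), (1, s, 10, 16, a), (1, s, 10, 16, u), (1, z, 27, 21, a), (1, z, 27, 21, u), (32, p, 6, 27, s), (32, r, 28, 34, s), (32, v, 29, 15, s), (32, y, 17, 32, s), (5, b, 36, 22, c), (5, b, 36, 22, q)}
Natural join on E: {(1, k, 22, 21, a, 11), (1, s, 10, 16, a, 11), (1, z, 27, 21, a, 11), (32, p, 6, 27, s, 2), (32, p, 6, 27, s, 23), (32, p, 6, 27, s, 4), (32, r, 28, 34, s, 2), (32, r, 28, 34, s, 23), (32, r, 28, 34, s, 4), (32, v, 29, 15, s, 2), (32, v, 29, 15, s, 23), (32, v, 29, 15, s, 4), (32, y, 17, 32, s, 2), (32, y, 17, 32, s, 23), (32, y, 17, 32, s, 4), (5, b, 36, 22, c, 17)}
Apply σ_{F <= 36 and A != 4}; surviving tuples: {(1, k, 22, 21, a, 11), (1, s, 10, 16, a, 11), (1, z, 27, 21, a, 11), (32, p, 6, 27, s, 2), (32, p, 6, 27, s, 23), (32, r, 28, 34, s, 2), (32, r, 28, 34, s, 23), (32, v, 29, 15, s, 2), (32, v, 29, 15, s, 23), (32, y, 17, 32, s, 2), (32, y, 17, 32, s, 23), (5, b, 36, 22, c, 17)}
Projecting to A, E, F: {(11, a, 10), (11, a, 22), (11, a, 27), (17, c, 36), (2, s, 17), (2, s, 28), (2, s, 29), (2, s, 6), (23, s, 17), (23, s, 28), (23, s, 29), (23, s, 6)}

{(11, a, 10), (11, a, 22), (11, a, 27), (17, c, 36), (2, s, 17), (2, s, 28), (2, s, 29), (2, s, 6), (23, s, 17), (23, s, 28), (23, s, 29), (23, s, 6)}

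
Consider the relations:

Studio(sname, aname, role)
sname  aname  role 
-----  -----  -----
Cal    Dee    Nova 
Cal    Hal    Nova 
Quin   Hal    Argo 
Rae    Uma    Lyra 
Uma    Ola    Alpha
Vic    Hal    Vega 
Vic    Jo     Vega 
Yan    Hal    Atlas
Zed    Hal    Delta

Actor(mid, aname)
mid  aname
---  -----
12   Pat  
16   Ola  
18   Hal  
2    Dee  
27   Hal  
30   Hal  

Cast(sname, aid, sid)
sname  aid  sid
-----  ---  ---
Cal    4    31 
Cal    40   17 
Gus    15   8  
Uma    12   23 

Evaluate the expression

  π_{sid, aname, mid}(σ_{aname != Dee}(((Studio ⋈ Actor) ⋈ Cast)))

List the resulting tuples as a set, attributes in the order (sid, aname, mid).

Natural join on aname: {(Cal, Dee, Nova, 2), (Cal, Hal, Nova, 18), (Cal, Hal, Nova, 27), (Cal, Hal, Nova, 30), (Quin, Hal, Argo, 18), (Quin, Hal, Argo, 27), (Quin, Hal, Argo, 30), (Uma, Ola, Alpha, 16), (Vic, Hal, Vega, 18), (Vic, Hal, Vega, 27), (Vic, Hal, Vega, 30), (Yan, Hal, Atlas, 18), (Yan, Hal, Atlas, 27), (Yan, Hal, Atlas, 30), (Zed, Hal, Delta, 18), (Zed, Hal, Delta, 27), (Zed, Hal, Delta, 30)}
Natural join on sname: {(Cal, Dee, Nova, 2, 4, 31), (Cal, Dee, Nova, 2, 40, 17), (Cal, Hal, Nova, 18, 4, 31), (Cal, Hal, Nova, 18, 40, 17), (Cal, Hal, Nova, 27, 4, 31), (Cal, Hal, Nova, 27, 40, 17), (Cal, Hal, Nova, 30, 4, 31), (Cal, Hal, Nova, 30, 40, 17), (Uma, Ola, Alpha, 16, 12, 23)}
Apply σ_{aname != Dee}; surviving tuples: {(Cal, Hal, Nova, 18, 4, 31), (Cal, Hal, Nova, 18, 40, 17), (Cal, Hal, Nova, 27, 4, 31), (Cal, Hal, Nova, 27, 40, 17), (Cal, Hal, Nova, 30, 4, 31), (Cal, Hal, Nova, 30, 40, 17), (Uma, Ola, Alpha, 16, 12, 23)}
π[sid, aname, mid]: project onto (sid, aname, mid) → {(17, Hal, 18), (17, Hal, 27), (17, Hal, 30), (23, Ola, 16), (31, Hal, 18), (31, Hal, 27), (31, Hal, 30)}

{(17, Hal, 18), (17, Hal, 27), (17, Hal, 30), (23, Ola, 16), (31, Hal, 18), (31, Hal, 27), (31, Hal, 30)}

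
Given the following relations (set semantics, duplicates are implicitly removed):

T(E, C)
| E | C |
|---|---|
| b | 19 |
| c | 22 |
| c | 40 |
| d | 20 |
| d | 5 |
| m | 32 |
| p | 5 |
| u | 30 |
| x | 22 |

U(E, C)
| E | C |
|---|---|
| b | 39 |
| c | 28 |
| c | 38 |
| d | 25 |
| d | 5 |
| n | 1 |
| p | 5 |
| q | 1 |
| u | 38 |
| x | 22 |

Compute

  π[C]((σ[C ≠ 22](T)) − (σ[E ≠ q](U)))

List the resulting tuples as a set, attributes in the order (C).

σ[C ≠ 22]: keep tuples satisfying C ≠ 22 → {(b, 19), (c, 40), (d, 20), (d, 5), (m, 32), (p, 5), (u, 30)}
σ[E ≠ q]: keep tuples satisfying E ≠ q → {(b, 39), (c, 28), (c, 38), (d, 25), (d, 5), (n, 1), (p, 5), (u, 38), (x, 22)}
Set difference of the two operands is {(b, 19), (c, 40), (d, 20), (m, 32), (u, 30)}.
π[C]: project onto (C) → {19, 20, 30, 32, 40}

{19, 20, 30, 32, 40}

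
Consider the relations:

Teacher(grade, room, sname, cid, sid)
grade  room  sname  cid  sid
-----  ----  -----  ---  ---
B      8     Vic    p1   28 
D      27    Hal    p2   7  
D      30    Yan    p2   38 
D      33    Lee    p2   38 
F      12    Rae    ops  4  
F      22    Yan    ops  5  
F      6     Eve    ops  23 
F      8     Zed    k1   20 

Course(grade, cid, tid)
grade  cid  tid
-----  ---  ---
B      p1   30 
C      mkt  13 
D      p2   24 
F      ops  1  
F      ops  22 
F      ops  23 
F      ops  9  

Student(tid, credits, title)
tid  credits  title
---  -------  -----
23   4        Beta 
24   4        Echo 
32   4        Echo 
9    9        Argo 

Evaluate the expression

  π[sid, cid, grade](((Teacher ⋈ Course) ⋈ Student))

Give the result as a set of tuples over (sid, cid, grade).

Teacher ⋈ Course (natural join on grade, cid): {(B, 8, Vic, p1, 28, 30), (D, 27, Hal, p2, 7, 24), (D, 30, Yan, p2, 38, 24), (D, 33, Lee, p2, 38, 24), (F, 12, Rae, ops, 4, 1), (F, 12, Rae, ops, 4, 22), (F, 12, Rae, ops, 4, 23), (F, 12, Rae, ops, 4, 9), (F, 22, Yan, ops, 5, 1), (F, 22, Yan, ops, 5, 22), (F, 22, Yan, ops, 5, 23), (F, 22, Yan, ops, 5, 9), (F, 6, Eve, ops, 23, 1), (F, 6, Eve, ops, 23, 22), (F, 6, Eve, ops, 23, 23), (F, 6, Eve, ops, 23, 9)}
(Teacher ⋈ Course) ⋈ Student (natural join on tid): {(D, 27, Hal, p2, 7, 24, 4, Echo), (D, 30, Yan, p2, 38, 24, 4, Echo), (D, 33, Lee, p2, 38, 24, 4, Echo), (F, 12, Rae, ops, 4, 23, 4, Beta), (F, 12, Rae, ops, 4, 9, 9, Argo), (F, 22, Yan, ops, 5, 23, 4, Beta), (F, 22, Yan, ops, 5, 9, 9, Argo), (F, 6, Eve, ops, 23, 23, 4, Beta), (F, 6, Eve, ops, 23, 9, 9, Argo)}
Keep only column(s) sid, cid, grade (4 duplicate(s) eliminated): {(23, ops, F), (38, p2, D), (4, ops, F), (5, ops, F), (7, p2, D)}

{(23, ops, F), (38, p2, D), (4, ops, F), (5, ops, F), (7, p2, D)}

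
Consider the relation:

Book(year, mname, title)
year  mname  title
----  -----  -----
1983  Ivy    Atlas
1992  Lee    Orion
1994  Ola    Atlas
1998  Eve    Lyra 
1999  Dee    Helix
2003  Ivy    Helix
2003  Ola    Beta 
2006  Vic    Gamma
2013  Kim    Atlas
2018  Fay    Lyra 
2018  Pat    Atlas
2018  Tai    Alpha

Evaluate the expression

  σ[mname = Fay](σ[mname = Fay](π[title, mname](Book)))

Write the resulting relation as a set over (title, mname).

Projecting to title, mname: {(Alpha, Tai), (Atlas, Ivy), (Atlas, Kim), (Atlas, Ola), (Atlas, Pat), (Beta, Ola), (Gamma, Vic), (Helix, Dee), (Helix, Ivy), (Lyra, Eve), (Lyra, Fay), (Orion, Lee)}
Selection mname = Fay: {(Lyra, Fay)}
Selection mname = Fay: {(Lyra, Fay)}

{(Lyra, Fay)}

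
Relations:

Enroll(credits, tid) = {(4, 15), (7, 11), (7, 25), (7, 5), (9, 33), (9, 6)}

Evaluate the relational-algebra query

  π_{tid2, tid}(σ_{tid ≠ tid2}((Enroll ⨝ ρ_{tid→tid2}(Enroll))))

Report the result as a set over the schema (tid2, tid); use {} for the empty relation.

ρ[tid→tid2]: schema becomes (credits, tid2); tuples unchanged.
Joining Enroll and ρ_{tid→tid2}(Enroll) on credits yields {(4, 15, 15), (7, 11, 11), (7, 11, 25), (7, 11, 5), (7, 25, 11), (7, 25, 25), (7, 25, 5), (7, 5, 11), (7, 5, 25), (7, 5, 5), (9, 33, 33), (9, 33, 6), (9, 6, 33), (9, 6, 6)}.
Selection tid ≠ tid2: {(7, 11, 25), (7, 11, 5), (7, 25, 11), (7, 25, 5), (7, 5, 11), (7, 5, 25), (9, 33, 6), (9, 6, 33)}
Projecting to tid2, tid: {(11, 25), (11, 5), (25, 11), (25, 5), (33, 6), (5, 11), (5, 25), (6, 33)}

{(11, 25), (11, 5), (25, 11), (25, 5), (33, 6), (5, 11), (5, 25), (6, 33)}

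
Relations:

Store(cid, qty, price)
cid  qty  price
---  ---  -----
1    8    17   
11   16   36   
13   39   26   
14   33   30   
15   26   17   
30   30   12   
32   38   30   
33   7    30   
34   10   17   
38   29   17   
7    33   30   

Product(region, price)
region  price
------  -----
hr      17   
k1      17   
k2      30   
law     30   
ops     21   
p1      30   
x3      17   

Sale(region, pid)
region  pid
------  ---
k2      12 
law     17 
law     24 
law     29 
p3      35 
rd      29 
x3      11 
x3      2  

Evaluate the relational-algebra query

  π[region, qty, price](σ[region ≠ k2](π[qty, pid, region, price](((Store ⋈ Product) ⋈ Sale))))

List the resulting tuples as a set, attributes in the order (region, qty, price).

{(law, 33, 30), (law, 38, 30), (law, 7, 30), (x3, 10, 17), (x3, 26, 17), (x3, 29, 17), (x3, 8, 17)}

Natural join on price: {(1, 8, 17, hr), (1, 8, 17, k1), (1, 8, 17, x3), (14, 33, 30, k2), (14, 33, 30, law), (14, 33, 30, p1), (15, 26, 17, hr), (15, 26, 17, k1), (15, 26, 17, x3), (32, 38, 30, k2), (32, 38, 30, law), (32, 38, 30, p1), (33, 7, 30, k2), (33, 7, 30, law), (33, 7, 30, p1), (34, 10, 17, hr), (34, 10, 17, k1), (34, 10, 17, x3), (38, 29, 17, hr), (38, 29, 17, k1), (38, 29, 17, x3), (7, 33, 30, k2), (7, 33, 30, law), (7, 33, 30, p1)}
Natural join on region: {(1, 8, 17, x3, 11), (1, 8, 17, x3, 2), (14, 33, 30, k2, 12), (14, 33, 30, law, 17), (14, 33, 30, law, 24), (14, 33, 30, law, 29), (15, 26, 17, x3, 11), (15, 26, 17, x3, 2), (32, 38, 30, k2, 12), (32, 38, 30, law, 17), (32, 38, 30, law, 24), (32, 38, 30, law, 29), (33, 7, 30, k2, 12), (33, 7, 30, law, 17), (33, 7, 30, law, 24), (33, 7, 30, law, 29), (34, 10, 17, x3, 11), (34, 10, 17, x3, 2), (38, 29, 17, x3, 11), (38, 29, 17, x3, 2), (7, 33, 30, k2, 12), (7, 33, 30, law, 17), (7, 33, 30, law, 24), (7, 33, 30, law, 29)}
π_{qty, pid, region, price} gives {(10, 11, x3, 17), (10, 2, x3, 17), (26, 11, x3, 17), (26, 2, x3, 17), (29, 11, x3, 17), (29, 2, x3, 17), (33, 12, k2, 30), (33, 17, law, 30), (33, 24, law, 30), (33, 29, law, 30), (38, 12, k2, 30), (38, 17, law, 30), (38, 24, law, 30), (38, 29, law, 30), (7, 12, k2, 30), (7, 17, law, 30), (7, 24, law, 30), (7, 29, law, 30), (8, 11, x3, 17), (8, 2, x3, 17)} (4 duplicate(s) eliminated).
σ[region ≠ k2]: keep tuples satisfying region ≠ k2 → {(10, 11, x3, 17), (10, 2, x3, 17), (26, 11, x3, 17), (26, 2, x3, 17), (29, 11, x3, 17), (29, 2, x3, 17), (33, 17, law, 30), (33, 24, law, 30), (33, 29, law, 30), (38, 17, law, 30), (38, 24, law, 30), (38, 29, law, 30), (7, 17, law, 30), (7, 24, law, 30), (7, 29, law, 30), (8, 11, x3, 17), (8, 2, x3, 17)}
π_{region, qty, price} gives {(law, 33, 30), (law, 38, 30), (law, 7, 30), (x3, 10, 17), (x3, 26, 17), (x3, 29, 17), (x3, 8, 17)} (10 duplicate(s) eliminated).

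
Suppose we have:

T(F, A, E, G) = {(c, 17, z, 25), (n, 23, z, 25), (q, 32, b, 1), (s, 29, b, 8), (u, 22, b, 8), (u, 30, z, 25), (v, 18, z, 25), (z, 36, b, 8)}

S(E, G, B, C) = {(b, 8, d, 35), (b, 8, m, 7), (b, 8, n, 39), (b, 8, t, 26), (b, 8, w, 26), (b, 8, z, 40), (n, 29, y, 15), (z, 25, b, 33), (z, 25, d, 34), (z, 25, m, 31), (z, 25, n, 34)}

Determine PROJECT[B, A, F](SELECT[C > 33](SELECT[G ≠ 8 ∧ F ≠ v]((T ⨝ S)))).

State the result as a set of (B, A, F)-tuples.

{(d, 17, c), (d, 23, n), (d, 30, u), (n, 17, c), (n, 23, n), (n, 30, u)}

T ⋈ S (natural join on E, G): {(c, 17, z, 25, b, 33), (c, 17, z, 25, d, 34), (c, 17, z, 25, m, 31), (c, 17, z, 25, n, 34), (n, 23, z, 25, b, 33), (n, 23, z, 25, d, 34), (n, 23, z, 25, m, 31), (n, 23, z, 25, n, 34), (s, 29, b, 8, d, 35), (s, 29, b, 8, m, 7), (s, 29, b, 8, n, 39), (s, 29, b, 8, t, 26), (s, 29, b, 8, w, 26), (s, 29, b, 8, z, 40), (u, 22, b, 8, d, 35), (u, 22, b, 8, m, 7), (u, 22, b, 8, n, 39), (u, 22, b, 8, t, 26), (u, 22, b, 8, w, 26), (u, 22, b, 8, z, 40), (u, 30, z, 25, b, 33), (u, 30, z, 25, d, 34), (u, 30, z, 25, m, 31), (u, 30, z, 25, n, 34), (v, 18, z, 25, b, 33), (v, 18, z, 25, d, 34), (v, 18, z, 25, m, 31), (v, 18, z, 25, n, 34), (z, 36, b, 8, d, 35), (z, 36, b, 8, m, 7), (z, 36, b, 8, n, 39), (z, 36, b, 8, t, 26), (z, 36, b, 8, w, 26), (z, 36, b, 8, z, 40)}
Filtering on G ≠ 8 ∧ F ≠ v leaves {(c, 17, z, 25, b, 33), (c, 17, z, 25, d, 34), (c, 17, z, 25, m, 31), (c, 17, z, 25, n, 34), (n, 23, z, 25, b, 33), (n, 23, z, 25, d, 34), (n, 23, z, 25, m, 31), (n, 23, z, 25, n, 34), (u, 30, z, 25, b, 33), (u, 30, z, 25, d, 34), (u, 30, z, 25, m, 31), (u, 30, z, 25, n, 34)}.
Filtering on C > 33 leaves {(c, 17, z, 25, d, 34), (c, 17, z, 25, n, 34), (n, 23, z, 25, d, 34), (n, 23, z, 25, n, 34), (u, 30, z, 25, d, 34), (u, 30, z, 25, n, 34)}.
Keep only column(s) B, A, F: {(d, 17, c), (d, 23, n), (d, 30, u), (n, 17, c), (n, 23, n), (n, 30, u)}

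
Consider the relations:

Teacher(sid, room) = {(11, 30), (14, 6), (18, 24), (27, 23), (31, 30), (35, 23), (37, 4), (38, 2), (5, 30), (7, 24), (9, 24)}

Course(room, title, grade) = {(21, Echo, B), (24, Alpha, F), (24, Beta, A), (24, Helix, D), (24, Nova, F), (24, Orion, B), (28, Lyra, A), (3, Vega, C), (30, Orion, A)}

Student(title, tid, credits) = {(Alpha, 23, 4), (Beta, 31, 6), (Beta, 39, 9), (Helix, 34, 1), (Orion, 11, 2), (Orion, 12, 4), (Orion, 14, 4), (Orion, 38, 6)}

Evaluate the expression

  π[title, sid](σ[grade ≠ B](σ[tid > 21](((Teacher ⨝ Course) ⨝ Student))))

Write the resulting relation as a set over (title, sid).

Teacher ⋈ Course (natural join on room): {(11, 30, Orion, A), (18, 24, Alpha, F), (18, 24, Beta, A), (18, 24, Helix, D), (18, 24, Nova, F), (18, 24, Orion, B), (31, 30, Orion, A), (5, 30, Orion, A), (7, 24, Alpha, F), (7, 24, Beta, A), (7, 24, Helix, D), (7, 24, Nova, F), (7, 24, Orion, B), (9, 24, Alpha, F), (9, 24, Beta, A), (9, 24, Helix, D), (9, 24, Nova, F), (9, 24, Orion, B)}
(Teacher ⨝ Course) ⋈ Student (natural join on title): {(11, 30, Orion, A, 11, 2), (11, 30, Orion, A, 12, 4), (11, 30, Orion, A, 14, 4), (11, 30, Orion, A, 38, 6), (18, 24, Alpha, F, 23, 4), (18, 24, Beta, A, 31, 6), (18, 24, Beta, A, 39, 9), (18, 24, Helix, D, 34, 1), (18, 24, Orion, B, 11, 2), (18, 24, Orion, B, 12, 4), (18, 24, Orion, B, 14, 4), (18, 24, Orion, B, 38, 6), (31, 30, Orion, A, 11, 2), (31, 30, Orion, A, 12, 4), (31, 30, Orion, A, 14, 4), (31, 30, Orion, A, 38, 6), (5, 30, Orion, A, 11, 2), (5, 30, Orion, A, 12, 4), (5, 30, Orion, A, 14, 4), (5, 30, Orion, A, 38, 6), (7, 24, Alpha, F, 23, 4), (7, 24, Beta, A, 31, 6), (7, 24, Beta, A, 39, 9), (7, 24, Helix, D, 34, 1), (7, 24, Orion, B, 11, 2), (7, 24, Orion, B, 12, 4), (7, 24, Orion, B, 14, 4), (7, 24, Orion, B, 38, 6), (9, 24, Alpha, F, 23, 4), (9, 24, Beta, A, 31, 6), (9, 24, Beta, A, 39, 9), (9, 24, Helix, D, 34, 1), (9, 24, Orion, B, 11, 2), (9, 24, Orion, B, 12, 4), (9, 24, Orion, B, 14, 4), (9, 24, Orion, B, 38, 6)}
σ[tid > 21]: keep tuples satisfying tid > 21 → {(11, 30, Orion, A, 38, 6), (18, 24, Alpha, F, 23, 4), (18, 24, Beta, A, 31, 6), (18, 24, Beta, A, 39, 9), (18, 24, Helix, D, 34, 1), (18, 24, Orion, B, 38, 6), (31, 30, Orion, A, 38, 6), (5, 30, Orion, A, 38, 6), (7, 24, Alpha, F, 23, 4), (7, 24, Beta, A, 31, 6), (7, 24, Beta, A, 39, 9), (7, 24, Helix, D, 34, 1), (7, 24, Orion, B, 38, 6), (9, 24, Alpha, F, 23, 4), (9, 24, Beta, A, 31, 6), (9, 24, Beta, A, 39, 9), (9, 24, Helix, D, 34, 1), (9, 24, Orion, B, 38, 6)}
σ[grade ≠ B]: keep tuples satisfying grade ≠ B → {(11, 30, Orion, A, 38, 6), (18, 24, Alpha, F, 23, 4), (18, 24, Beta, A, 31, 6), (18, 24, Beta, A, 39, 9), (18, 24, Helix, D, 34, 1), (31, 30, Orion, A, 38, 6), (5, 30, Orion, A, 38, 6), (7, 24, Alpha, F, 23, 4), (7, 24, Beta, A, 31, 6), (7, 24, Beta, A, 39, 9), (7, 24, Helix, D, 34, 1), (9, 24, Alpha, F, 23, 4), (9, 24, Beta, A, 31, 6), (9, 24, Beta, A, 39, 9), (9, 24, Helix, D, 34, 1)}
Projecting to title, sid (3 duplicate(s) eliminated): {(Alpha, 18), (Alpha, 7), (Alpha, 9), (Beta, 18), (Beta, 7), (Beta, 9), (Helix, 18), (Helix, 7), (Helix, 9), (Orion, 11), (Orion, 31), (Orion, 5)}

{(Alpha, 18), (Alpha, 7), (Alpha, 9), (Beta, 18), (Beta, 7), (Beta, 9), (Helix, 18), (Helix, 7), (Helix, 9), (Orion, 11), (Orion, 31), (Orion, 5)}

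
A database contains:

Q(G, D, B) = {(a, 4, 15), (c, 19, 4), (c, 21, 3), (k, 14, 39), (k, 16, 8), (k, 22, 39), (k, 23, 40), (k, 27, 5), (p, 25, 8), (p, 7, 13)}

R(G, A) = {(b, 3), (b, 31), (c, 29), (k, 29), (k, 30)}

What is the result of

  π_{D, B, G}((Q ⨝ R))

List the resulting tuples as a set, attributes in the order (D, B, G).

{(14, 39, k), (16, 8, k), (19, 4, c), (21, 3, c), (22, 39, k), (23, 40, k), (27, 5, k)}

Natural join on G: {(c, 19, 4, 29), (c, 21, 3, 29), (k, 14, 39, 29), (k, 14, 39, 30), (k, 16, 8, 29), (k, 16, 8, 30), (k, 22, 39, 29), (k, 22, 39, 30), (k, 23, 40, 29), (k, 23, 40, 30), (k, 27, 5, 29), (k, 27, 5, 30)}
Keep only column(s) D, B, G (5 duplicate(s) eliminated): {(14, 39, k), (16, 8, k), (19, 4, c), (21, 3, c), (22, 39, k), (23, 40, k), (27, 5, k)}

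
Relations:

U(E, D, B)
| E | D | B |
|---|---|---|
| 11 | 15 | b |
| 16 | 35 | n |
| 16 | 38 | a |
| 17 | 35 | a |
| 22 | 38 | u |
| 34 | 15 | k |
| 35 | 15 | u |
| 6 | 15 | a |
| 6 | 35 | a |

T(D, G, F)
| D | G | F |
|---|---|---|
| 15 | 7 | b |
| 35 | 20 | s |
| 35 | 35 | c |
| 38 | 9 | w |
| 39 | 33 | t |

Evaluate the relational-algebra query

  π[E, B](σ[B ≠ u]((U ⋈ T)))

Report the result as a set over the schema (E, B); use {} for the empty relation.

{(11, b), (16, a), (16, n), (17, a), (34, k), (6, a)}

Joining U and T on D yields {(11, 15, b, 7, b), (16, 35, n, 20, s), (16, 35, n, 35, c), (16, 38, a, 9, w), (17, 35, a, 20, s), (17, 35, a, 35, c), (22, 38, u, 9, w), (34, 15, k, 7, b), (35, 15, u, 7, b), (6, 15, a, 7, b), (6, 35, a, 20, s), (6, 35, a, 35, c)}.
Selection B ≠ u: {(11, 15, b, 7, b), (16, 35, n, 20, s), (16, 35, n, 35, c), (16, 38, a, 9, w), (17, 35, a, 20, s), (17, 35, a, 35, c), (34, 15, k, 7, b), (6, 15, a, 7, b), (6, 35, a, 20, s), (6, 35, a, 35, c)}
Projecting to E, B (4 duplicate(s) eliminated): {(11, b), (16, a), (16, n), (17, a), (34, k), (6, a)}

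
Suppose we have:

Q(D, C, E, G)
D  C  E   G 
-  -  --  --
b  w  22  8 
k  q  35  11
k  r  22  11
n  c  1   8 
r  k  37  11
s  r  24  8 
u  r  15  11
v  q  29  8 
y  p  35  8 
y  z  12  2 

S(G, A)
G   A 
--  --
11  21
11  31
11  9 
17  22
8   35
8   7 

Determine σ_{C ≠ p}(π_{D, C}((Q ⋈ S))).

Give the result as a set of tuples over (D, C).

{(b, w), (k, q), (k, r), (n, c), (r, k), (s, r), (u, r), (v, q)}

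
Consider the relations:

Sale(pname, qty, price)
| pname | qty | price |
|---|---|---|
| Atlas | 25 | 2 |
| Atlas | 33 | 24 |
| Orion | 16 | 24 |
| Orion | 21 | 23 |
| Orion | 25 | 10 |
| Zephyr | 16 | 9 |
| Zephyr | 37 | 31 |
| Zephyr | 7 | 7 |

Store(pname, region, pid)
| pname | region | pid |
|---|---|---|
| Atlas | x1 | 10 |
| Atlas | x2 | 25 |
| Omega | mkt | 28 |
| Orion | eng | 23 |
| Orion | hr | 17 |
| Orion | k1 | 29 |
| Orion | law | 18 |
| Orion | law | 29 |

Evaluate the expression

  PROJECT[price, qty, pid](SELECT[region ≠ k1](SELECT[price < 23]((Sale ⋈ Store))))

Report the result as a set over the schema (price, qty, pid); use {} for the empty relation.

Natural join on pname: {(Atlas, 25, 2, x1, 10), (Atlas, 25, 2, x2, 25), (Atlas, 33, 24, x1, 10), (Atlas, 33, 24, x2, 25), (Orion, 16, 24, eng, 23), (Orion, 16, 24, hr, 17), (Orion, 16, 24, k1, 29), (Orion, 16, 24, law, 18), (Orion, 16, 24, law, 29), (Orion, 21, 23, eng, 23), (Orion, 21, 23, hr, 17), (Orion, 21, 23, k1, 29), (Orion, 21, 23, law, 18), (Orion, 21, 23, law, 29), (Orion, 25, 10, eng, 23), (Orion, 25, 10, hr, 17), (Orion, 25, 10, k1, 29), (Orion, 25, 10, law, 18), (Orion, 25, 10, law, 29)}
Selection price < 23: {(Atlas, 25, 2, x1, 10), (Atlas, 25, 2, x2, 25), (Orion, 25, 10, eng, 23), (Orion, 25, 10, hr, 17), (Orion, 25, 10, k1, 29), (Orion, 25, 10, law, 18), (Orion, 25, 10, law, 29)}
Selection region ≠ k1: {(Atlas, 25, 2, x1, 10), (Atlas, 25, 2, x2, 25), (Orion, 25, 10, eng, 23), (Orion, 25, 10, hr, 17), (Orion, 25, 10, law, 18), (Orion, 25, 10, law, 29)}
Projecting to price, qty, pid: {(10, 25, 17), (10, 25, 18), (10, 25, 23), (10, 25, 29), (2, 25, 10), (2, 25, 25)}

{(10, 25, 17), (10, 25, 18), (10, 25, 23), (10, 25, 29), (2, 25, 10), (2, 25, 25)}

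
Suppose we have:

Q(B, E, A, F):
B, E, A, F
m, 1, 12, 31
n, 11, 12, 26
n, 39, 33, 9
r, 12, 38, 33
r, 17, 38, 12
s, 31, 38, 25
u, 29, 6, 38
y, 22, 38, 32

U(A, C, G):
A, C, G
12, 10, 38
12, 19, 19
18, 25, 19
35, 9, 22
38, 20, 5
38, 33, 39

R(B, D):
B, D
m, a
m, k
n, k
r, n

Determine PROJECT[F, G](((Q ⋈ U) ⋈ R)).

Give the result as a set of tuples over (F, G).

Joining Q and U on A yields {(m, 1, 12, 31, 10, 38), (m, 1, 12, 31, 19, 19), (n, 11, 12, 26, 10, 38), (n, 11, 12, 26, 19, 19), (r, 12, 38, 33, 20, 5), (r, 12, 38, 33, 33, 39), (r, 17, 38, 12, 20, 5), (r, 17, 38, 12, 33, 39), (s, 31, 38, 25, 20, 5), (s, 31, 38, 25, 33, 39), (y, 22, 38, 32, 20, 5), (y, 22, 38, 32, 33, 39)}.
Joining (Q ⋈ U) and R on B yields {(m, 1, 12, 31, 10, 38, a), (m, 1, 12, 31, 10, 38, k), (m, 1, 12, 31, 19, 19, a), (m, 1, 12, 31, 19, 19, k), (n, 11, 12, 26, 10, 38, k), (n, 11, 12, 26, 19, 19, k), (r, 12, 38, 33, 20, 5, n), (r, 12, 38, 33, 33, 39, n), (r, 17, 38, 12, 20, 5, n), (r, 17, 38, 12, 33, 39, n)}.
Projecting to F, G (2 duplicate(s) eliminated): {(12, 39), (12, 5), (26, 19), (26, 38), (31, 19), (31, 38), (33, 39), (33, 5)}

{(12, 39), (12, 5), (26, 19), (26, 38), (31, 19), (31, 38), (33, 39), (33, 5)}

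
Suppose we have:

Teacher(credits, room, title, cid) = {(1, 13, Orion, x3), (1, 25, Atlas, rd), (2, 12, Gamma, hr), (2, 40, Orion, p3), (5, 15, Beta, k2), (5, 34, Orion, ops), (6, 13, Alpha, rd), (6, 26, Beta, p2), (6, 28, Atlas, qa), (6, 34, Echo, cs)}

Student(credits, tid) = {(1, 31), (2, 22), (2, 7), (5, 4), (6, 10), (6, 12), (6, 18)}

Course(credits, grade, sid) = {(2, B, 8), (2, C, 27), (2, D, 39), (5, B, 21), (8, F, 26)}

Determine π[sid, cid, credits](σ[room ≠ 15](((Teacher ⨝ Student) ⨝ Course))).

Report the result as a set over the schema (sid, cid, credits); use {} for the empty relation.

Teacher ⋈ Student (natural join on credits): {(1, 13, Orion, x3, 31), (1, 25, Atlas, rd, 31), (2, 12, Gamma, hr, 22), (2, 12, Gamma, hr, 7), (2, 40, Orion, p3, 22), (2, 40, Orion, p3, 7), (5, 15, Beta, k2, 4), (5, 34, Orion, ops, 4), (6, 13, Alpha, rd, 10), (6, 13, Alpha, rd, 12), (6, 13, Alpha, rd, 18), (6, 26, Beta, p2, 10), (6, 26, Beta, p2, 12), (6, 26, Beta, p2, 18), (6, 28, Atlas, qa, 10), (6, 28, Atlas, qa, 12), (6, 28, Atlas, qa, 18), (6, 34, Echo, cs, 10), (6, 34, Echo, cs, 12), (6, 34, Echo, cs, 18)}
(Teacher ⨝ Student) ⋈ Course (natural join on credits): {(2, 12, Gamma, hr, 22, B, 8), (2, 12, Gamma, hr, 22, C, 27), (2, 12, Gamma, hr, 22, D, 39), (2, 12, Gamma, hr, 7, B, 8), (2, 12, Gamma, hr, 7, C, 27), (2, 12, Gamma, hr, 7, D, 39), (2, 40, Orion, p3, 22, B, 8), (2, 40, Orion, p3, 22, C, 27), (2, 40, Orion, p3, 22, D, 39), (2, 40, Orion, p3, 7, B, 8), (2, 40, Orion, p3, 7, C, 27), (2, 40, Orion, p3, 7, D, 39), (5, 15, Beta, k2, 4, B, 21), (5, 34, Orion, ops, 4, B, 21)}
Selection room ≠ 15: {(2, 12, Gamma, hr, 22, B, 8), (2, 12, Gamma, hr, 22, C, 27), (2, 12, Gamma, hr, 22, D, 39), (2, 12, Gamma, hr, 7, B, 8), (2, 12, Gamma, hr, 7, C, 27), (2, 12, Gamma, hr, 7, D, 39), (2, 40, Orion, p3, 22, B, 8), (2, 40, Orion, p3, 22, C, 27), (2, 40, Orion, p3, 22, D, 39), (2, 40, Orion, p3, 7, B, 8), (2, 40, Orion, p3, 7, C, 27), (2, 40, Orion, p3, 7, D, 39), (5, 34, Orion, ops, 4, B, 21)}
Projecting to sid, cid, credits (6 duplicate(s) eliminated): {(21, ops, 5), (27, hr, 2), (27, p3, 2), (39, hr, 2), (39, p3, 2), (8, hr, 2), (8, p3, 2)}

{(21, ops, 5), (27, hr, 2), (27, p3, 2), (39, hr, 2), (39, p3, 2), (8, hr, 2), (8, p3, 2)}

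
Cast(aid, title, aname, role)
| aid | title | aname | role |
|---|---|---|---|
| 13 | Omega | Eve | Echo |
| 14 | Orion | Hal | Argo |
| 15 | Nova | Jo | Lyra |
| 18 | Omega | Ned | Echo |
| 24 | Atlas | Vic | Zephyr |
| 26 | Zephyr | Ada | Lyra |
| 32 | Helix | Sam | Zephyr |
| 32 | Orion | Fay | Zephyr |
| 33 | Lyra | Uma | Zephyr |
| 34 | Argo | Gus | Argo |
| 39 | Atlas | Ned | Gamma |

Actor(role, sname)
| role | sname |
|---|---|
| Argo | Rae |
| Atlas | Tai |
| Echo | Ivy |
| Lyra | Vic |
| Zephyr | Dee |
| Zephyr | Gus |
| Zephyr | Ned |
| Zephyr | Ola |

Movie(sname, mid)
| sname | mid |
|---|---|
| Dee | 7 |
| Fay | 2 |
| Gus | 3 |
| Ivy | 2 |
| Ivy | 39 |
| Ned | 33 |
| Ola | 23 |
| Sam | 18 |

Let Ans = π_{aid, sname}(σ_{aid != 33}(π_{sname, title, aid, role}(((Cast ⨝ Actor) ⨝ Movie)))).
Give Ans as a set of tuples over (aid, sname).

{(13, Ivy), (18, Ivy), (24, Dee), (24, Gus), (24, Ned), (24, Ola), (32, Dee), (32, Gus), (32, Ned), (32, Ola)}

Cast ⋈ Actor (natural join on role): {(13, Omega, Eve, Echo, Ivy), (14, Orion, Hal, Argo, Rae), (15, Nova, Jo, Lyra, Vic), (18, Omega, Ned, Echo, Ivy), (24, Atlas, Vic, Zephyr, Dee), (24, Atlas, Vic, Zephyr, Gus), (24, Atlas, Vic, Zephyr, Ned), (24, Atlas, Vic, Zephyr, Ola), (26, Zephyr, Ada, Lyra, Vic), (32, Helix, Sam, Zephyr, Dee), (32, Helix, Sam, Zephyr, Gus), (32, Helix, Sam, Zephyr, Ned), (32, Helix, Sam, Zephyr, Ola), (32, Orion, Fay, Zephyr, Dee), (32, Orion, Fay, Zephyr, Gus), (32, Orion, Fay, Zephyr, Ned), (32, Orion, Fay, Zephyr, Ola), (33, Lyra, Uma, Zephyr, Dee), (33, Lyra, Uma, Zephyr, Gus), (33, Lyra, Uma, Zephyr, Ned), (33, Lyra, Uma, Zephyr, Ola), (34, Argo, Gus, Argo, Rae)}
(Cast ⨝ Actor) ⋈ Movie (natural join on sname): {(13, Omega, Eve, Echo, Ivy, 2), (13, Omega, Eve, Echo, Ivy, 39), (18, Omega, Ned, Echo, Ivy, 2), (18, Omega, Ned, Echo, Ivy, 39), (24, Atlas, Vic, Zephyr, Dee, 7), (24, Atlas, Vic, Zephyr, Gus, 3), (24, Atlas, Vic, Zephyr, Ned, 33), (24, Atlas, Vic, Zephyr, Ola, 23), (32, Helix, Sam, Zephyr, Dee, 7), (32, Helix, Sam, Zephyr, Gus, 3), (32, Helix, Sam, Zephyr, Ned, 33), (32, Helix, Sam, Zephyr, Ola, 23), (32, Orion, Fay, Zephyr, Dee, 7), (32, Orion, Fay, Zephyr, Gus, 3), (32, Orion, Fay, Zephyr, Ned, 33), (32, Orion, Fay, Zephyr, Ola, 23), (33, Lyra, Uma, Zephyr, Dee, 7), (33, Lyra, Uma, Zephyr, Gus, 3), (33, Lyra, Uma, Zephyr, Ned, 33), (33, Lyra, Uma, Zephyr, Ola, 23)}
Projecting to sname, title, aid, role (2 duplicate(s) eliminated): {(Dee, Atlas, 24, Zephyr), (Dee, Helix, 32, Zephyr), (Dee, Lyra, 33, Zephyr), (Dee, Orion, 32, Zephyr), (Gus, Atlas, 24, Zephyr), (Gus, Helix, 32, Zephyr), (Gus, Lyra, 33, Zephyr), (Gus, Orion, 32, Zephyr), (Ivy, Omega, 13, Echo), (Ivy, Omega, 18, Echo), (Ned, Atlas, 24, Zephyr), (Ned, Helix, 32, Zephyr), (Ned, Lyra, 33, Zephyr), (Ned, Orion, 32, Zephyr), (Ola, Atlas, 24, Zephyr), (Ola, Helix, 32, Zephyr), (Ola, Lyra, 33, Zephyr), (Ola, Orion, 32, Zephyr)}
σ[aid != 33]: keep tuples satisfying aid != 33 → {(Dee, Atlas, 24, Zephyr), (Dee, Helix, 32, Zephyr), (Dee, Orion, 32, Zephyr), (Gus, Atlas, 24, Zephyr), (Gus, Helix, 32, Zephyr), (Gus, Orion, 32, Zephyr), (Ivy, Omega, 13, Echo), (Ivy, Omega, 18, Echo), (Ned, Atlas, 24, Zephyr), (Ned, Helix, 32, Zephyr), (Ned, Orion, 32, Zephyr), (Ola, Atlas, 24, Zephyr), (Ola, Helix, 32, Zephyr), (Ola, Orion, 32, Zephyr)}
Projecting to aid, sname (4 duplicate(s) eliminated): {(13, Ivy), (18, Ivy), (24, Dee), (24, Gus), (24, Ned), (24, Ola), (32, Dee), (32, Gus), (32, Ned), (32, Ola)}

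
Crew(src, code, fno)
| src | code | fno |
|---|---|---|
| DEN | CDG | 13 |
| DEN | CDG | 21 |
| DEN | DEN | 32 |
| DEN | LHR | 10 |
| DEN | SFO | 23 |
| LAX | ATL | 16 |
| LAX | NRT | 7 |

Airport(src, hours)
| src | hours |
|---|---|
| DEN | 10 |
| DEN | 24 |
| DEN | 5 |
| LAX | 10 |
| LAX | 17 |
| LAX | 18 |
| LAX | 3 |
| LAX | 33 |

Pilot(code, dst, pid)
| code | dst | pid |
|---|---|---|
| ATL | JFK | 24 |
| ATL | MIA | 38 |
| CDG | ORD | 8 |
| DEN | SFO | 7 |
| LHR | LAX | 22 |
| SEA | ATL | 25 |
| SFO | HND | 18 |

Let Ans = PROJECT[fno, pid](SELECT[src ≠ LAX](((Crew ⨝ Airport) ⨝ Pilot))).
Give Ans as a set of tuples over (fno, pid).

{(10, 22), (13, 8), (21, 8), (23, 18), (32, 7)}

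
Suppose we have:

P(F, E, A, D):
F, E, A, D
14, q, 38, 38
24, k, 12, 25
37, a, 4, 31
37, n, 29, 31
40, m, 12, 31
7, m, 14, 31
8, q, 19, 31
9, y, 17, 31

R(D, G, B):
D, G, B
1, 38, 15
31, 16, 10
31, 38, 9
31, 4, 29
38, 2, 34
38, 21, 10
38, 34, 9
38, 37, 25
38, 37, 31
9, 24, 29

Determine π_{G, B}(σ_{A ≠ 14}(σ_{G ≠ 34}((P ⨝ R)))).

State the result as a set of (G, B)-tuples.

{(16, 10), (2, 34), (21, 10), (37, 25), (37, 31), (38, 9), (4, 29)}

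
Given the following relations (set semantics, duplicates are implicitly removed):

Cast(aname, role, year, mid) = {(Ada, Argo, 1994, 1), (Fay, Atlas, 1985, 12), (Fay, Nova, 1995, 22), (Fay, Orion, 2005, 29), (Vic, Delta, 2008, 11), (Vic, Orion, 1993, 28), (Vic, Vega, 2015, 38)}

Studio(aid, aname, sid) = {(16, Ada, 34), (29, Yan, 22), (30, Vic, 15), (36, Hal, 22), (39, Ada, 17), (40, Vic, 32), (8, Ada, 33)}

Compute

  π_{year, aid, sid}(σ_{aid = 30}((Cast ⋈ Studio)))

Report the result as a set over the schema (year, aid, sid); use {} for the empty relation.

{(1993, 30, 15), (2008, 30, 15), (2015, 30, 15)}

Joining Cast and Studio on aname yields {(Ada, Argo, 1994, 1, 16, 34), (Ada, Argo, 1994, 1, 39, 17), (Ada, Argo, 1994, 1, 8, 33), (Vic, Delta, 2008, 11, 30, 15), (Vic, Delta, 2008, 11, 40, 32), (Vic, Orion, 1993, 28, 30, 15), (Vic, Orion, 1993, 28, 40, 32), (Vic, Vega, 2015, 38, 30, 15), (Vic, Vega, 2015, 38, 40, 32)}.
Apply σ_{aid = 30}; surviving tuples: {(Vic, Delta, 2008, 11, 30, 15), (Vic, Orion, 1993, 28, 30, 15), (Vic, Vega, 2015, 38, 30, 15)}
Keep only column(s) year, aid, sid: {(1993, 30, 15), (2008, 30, 15), (2015, 30, 15)}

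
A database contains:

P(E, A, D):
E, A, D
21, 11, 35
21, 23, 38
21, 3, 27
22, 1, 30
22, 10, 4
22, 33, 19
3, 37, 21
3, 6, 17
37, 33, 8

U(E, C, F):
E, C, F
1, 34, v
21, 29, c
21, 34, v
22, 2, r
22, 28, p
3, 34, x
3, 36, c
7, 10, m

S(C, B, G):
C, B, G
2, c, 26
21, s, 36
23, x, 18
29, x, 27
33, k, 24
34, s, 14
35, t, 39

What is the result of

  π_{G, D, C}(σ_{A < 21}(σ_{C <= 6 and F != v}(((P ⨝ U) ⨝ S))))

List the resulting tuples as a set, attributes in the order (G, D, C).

{(26, 30, 2), (26, 4, 2)}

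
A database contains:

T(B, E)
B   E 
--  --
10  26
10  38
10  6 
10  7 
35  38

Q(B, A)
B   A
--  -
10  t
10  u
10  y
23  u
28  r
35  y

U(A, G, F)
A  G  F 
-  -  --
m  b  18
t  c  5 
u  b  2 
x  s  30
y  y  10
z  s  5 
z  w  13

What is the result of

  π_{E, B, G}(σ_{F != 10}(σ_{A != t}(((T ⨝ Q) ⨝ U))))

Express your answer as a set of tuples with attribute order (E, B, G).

{(26, 10, b), (38, 10, b), (6, 10, b), (7, 10, b)}

T ⋈ Q (natural join on B): {(10, 26, t), (10, 26, u), (10, 26, y), (10, 38, t), (10, 38, u), (10, 38, y), (10, 6, t), (10, 6, u), (10, 6, y), (10, 7, t), (10, 7, u), (10, 7, y), (35, 38, y)}
(T ⨝ Q) ⋈ U (natural join on A): {(10, 26, t, c, 5), (10, 26, u, b, 2), (10, 26, y, y, 10), (10, 38, t, c, 5), (10, 38, u, b, 2), (10, 38, y, y, 10), (10, 6, t, c, 5), (10, 6, u, b, 2), (10, 6, y, y, 10), (10, 7, t, c, 5), (10, 7, u, b, 2), (10, 7, y, y, 10), (35, 38, y, y, 10)}
Selection A != t: {(10, 26, u, b, 2), (10, 26, y, y, 10), (10, 38, u, b, 2), (10, 38, y, y, 10), (10, 6, u, b, 2), (10, 6, y, y, 10), (10, 7, u, b, 2), (10, 7, y, y, 10), (35, 38, y, y, 10)}
Selection F != 10: {(10, 26, u, b, 2), (10, 38, u, b, 2), (10, 6, u, b, 2), (10, 7, u, b, 2)}
π_{E, B, G} gives {(26, 10, b), (38, 10, b), (6, 10, b), (7, 10, b)}.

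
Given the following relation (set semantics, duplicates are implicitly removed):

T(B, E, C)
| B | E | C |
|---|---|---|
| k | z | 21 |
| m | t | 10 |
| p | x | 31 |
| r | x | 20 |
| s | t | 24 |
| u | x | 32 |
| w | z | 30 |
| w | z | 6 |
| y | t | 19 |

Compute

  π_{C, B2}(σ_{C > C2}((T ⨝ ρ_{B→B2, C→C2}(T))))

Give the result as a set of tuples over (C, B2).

ρ[B→B2, C→C2]: schema becomes (B2, E, C2); tuples unchanged.
T ⋈ ρ_{B→B2, C→C2}(T) (natural join on E): {(k, z, 21, k, 21), (k, z, 21, w, 30), (k, z, 21, w, 6), (m, t, 10, m, 10), (m, t, 10, s, 24), (m, t, 10, y, 19), (p, x, 31, p, 31), (p, x, 31, r, 20), (p, x, 31, u, 32), (r, x, 20, p, 31), (r, x, 20, r, 20), (r, x, 20, u, 32), (s, t, 24, m, 10), (s, t, 24, s, 24), (s, t, 24, y, 19), (u, x, 32, p, 31), (u, x, 32, r, 20), (u, x, 32, u, 32), (w, z, 30, k, 21), (w, z, 30, w, 30), (w, z, 30, w, 6), (w, z, 6, k, 21), (w, z, 6, w, 30), (w, z, 6, w, 6), (y, t, 19, m, 10), (y, t, 19, s, 24), (y, t, 19, y, 19)}
Filtering on C > C2 leaves {(k, z, 21, w, 6), (p, x, 31, r, 20), (s, t, 24, m, 10), (s, t, 24, y, 19), (u, x, 32, p, 31), (u, x, 32, r, 20), (w, z, 30, k, 21), (w, z, 30, w, 6), (y, t, 19, m, 10)}.
Projecting to C, B2: {(19, m), (21, w), (24, m), (24, y), (30, k), (30, w), (31, r), (32, p), (32, r)}

{(19, m), (21, w), (24, m), (24, y), (30, k), (30, w), (31, r), (32, p), (32, r)}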